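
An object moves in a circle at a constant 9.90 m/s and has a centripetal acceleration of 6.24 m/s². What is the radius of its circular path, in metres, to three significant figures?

15.7 m

a_c = v²/r ⇒ r = v²/a_c = (9.90)²/6.24 = 98.01/6.24 = 15.71 m.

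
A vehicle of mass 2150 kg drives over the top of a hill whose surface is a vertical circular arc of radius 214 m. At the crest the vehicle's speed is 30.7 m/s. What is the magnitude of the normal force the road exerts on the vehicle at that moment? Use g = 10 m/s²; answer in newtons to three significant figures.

At the crest the centripetal acceleration points downward (toward the centre of the arc), so mg − N = mv²/r.
N = m(g − v²/r) = 2150 × (10.0 − (30.7)²/214) = 2150 × (10.0 − 4.404) = 2150 × 5.596 = 12030 N.

12000 N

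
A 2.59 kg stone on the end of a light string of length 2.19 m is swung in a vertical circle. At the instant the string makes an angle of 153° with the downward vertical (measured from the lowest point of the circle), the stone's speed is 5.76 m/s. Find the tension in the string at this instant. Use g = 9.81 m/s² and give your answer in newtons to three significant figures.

16.6 N

Take the radial direction toward the centre of the circle as positive. The component of the weight along the string toward the centre is −mg cos φ (φ measured from the bottom), so Newton's second law along the string gives T − mg cos φ = m v²/r.
cos 153° = -0.8910, so T = m(v²/r + g cos φ) = 2.59 × ((5.76)²/2.19 + 9.81 × -0.8910) = 2.59 × (15.15 + (-8.741)) = 2.59 × 6.409 = 16.60 N.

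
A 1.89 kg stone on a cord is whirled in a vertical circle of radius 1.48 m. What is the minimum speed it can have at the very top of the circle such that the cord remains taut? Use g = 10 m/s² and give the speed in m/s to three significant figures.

3.85 m/s

At the highest point the centre is directly below, so both the weight and T act inward: T + mg = mv²/r.
At minimum speed T → 0, so mg = mv_min²/r ⇒ v_min = √(g r) = √(10.0 × 1.48) = 3.847 m/s.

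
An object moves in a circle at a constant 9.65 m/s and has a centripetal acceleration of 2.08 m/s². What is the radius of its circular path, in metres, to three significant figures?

a_c = v²/r ⇒ r = v²/a_c = (9.65)²/2.08 = 93.12/2.08 = 44.77 m.

44.8 m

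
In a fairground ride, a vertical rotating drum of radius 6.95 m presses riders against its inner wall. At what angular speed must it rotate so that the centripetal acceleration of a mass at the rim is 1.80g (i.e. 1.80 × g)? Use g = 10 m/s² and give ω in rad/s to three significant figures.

1.61 rad/s

Centripetal acceleration a_c = ω²r. Setting ω²r = 1.80g:
ω = √(1.80g / r) = √(1.80 × 10.0 / 6.95) = √2.590 = 1.609 rad/s.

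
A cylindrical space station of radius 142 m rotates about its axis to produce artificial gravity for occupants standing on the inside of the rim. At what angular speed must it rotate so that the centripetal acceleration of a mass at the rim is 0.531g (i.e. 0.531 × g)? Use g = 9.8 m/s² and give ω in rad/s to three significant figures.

Centripetal acceleration a_c = ω²r. Setting ω²r = 0.531g:
ω = √(0.531g / r) = √(0.531 × 9.8 / 142) = √0.03665 = 0.1914 rad/s.

0.191 rad/s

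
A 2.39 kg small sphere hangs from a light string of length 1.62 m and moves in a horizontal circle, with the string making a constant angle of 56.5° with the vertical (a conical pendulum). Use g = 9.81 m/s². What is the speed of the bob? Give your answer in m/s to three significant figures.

4.47 m/s

The radius of the circle is r = L sinθ = 1.62 × sin 56.5° = 1.351 m.
Horizontally T sinθ = mv²/r and vertically T cosθ = mg, so tanθ = v²/(rg).
v = √(r g tanθ) = √(1.351 × 9.81 × 1.511) = √20.02 = 4.475 m/s.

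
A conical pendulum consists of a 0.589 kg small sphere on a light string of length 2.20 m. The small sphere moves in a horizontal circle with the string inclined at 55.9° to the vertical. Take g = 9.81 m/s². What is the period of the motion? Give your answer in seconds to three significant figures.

r = L sinθ = 1.822 m. From T sinθ = mω²r and T cosθ = mg: tanθ = ω²r/g, so ω² = g tanθ / r = g/(L cosθ).
ω = √(g/(L cosθ)) = √(9.81/(2.20 × 0.5606)) = √7.954 = 2.820 rad/s.
Period = 2π/ω = 2.228 s.

2.23 s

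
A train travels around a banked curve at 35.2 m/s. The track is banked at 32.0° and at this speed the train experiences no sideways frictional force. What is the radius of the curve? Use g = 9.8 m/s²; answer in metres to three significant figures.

Frictionless banking: tanθ = v²/(rg), so r = v²/(g tanθ).
r = (35.2)²/(9.8 × tan 32.0°) = 1239/(9.8 × 0.6249) = 1239/6.124 = 202.3 m.

202 m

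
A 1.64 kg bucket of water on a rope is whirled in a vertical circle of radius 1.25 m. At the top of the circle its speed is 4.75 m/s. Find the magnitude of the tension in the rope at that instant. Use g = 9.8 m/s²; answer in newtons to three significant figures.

At the top, both T and the weight mg point inward (toward the centre), so T + mg = mv²/r.
T = m(v²/r − g) = 1.64 × ((4.75)²/1.25 − 9.8) = 1.64 × (18.05 − 9.8) = 1.64 × 8.250 = 13.53 N.

13.5 N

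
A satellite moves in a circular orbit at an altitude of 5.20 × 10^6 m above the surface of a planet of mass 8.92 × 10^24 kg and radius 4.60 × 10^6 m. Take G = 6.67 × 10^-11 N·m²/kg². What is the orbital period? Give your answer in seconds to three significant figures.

7900 s

r = R + h = 4.60 × 10^6 + 5.20 × 10^6 = 9.800 × 10^6 m. Gravity provides the centripetal force: G M m / r² = m v² / r ⇒ v = √(GM/r) = 7792 m/s.
T = 2πr/v = 2π × 9.800 × 10^6 / 7792 = 7903 s.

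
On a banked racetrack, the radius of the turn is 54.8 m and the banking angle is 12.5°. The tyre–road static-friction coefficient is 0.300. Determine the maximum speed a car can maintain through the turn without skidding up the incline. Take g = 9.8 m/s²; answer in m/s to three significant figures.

At the maximum speed, friction acts down the slope at its limiting value f = μN. Radially (horizontal, toward centre): N sinθ + μN cosθ = mv²/r. Vertically: N cosθ − μN sinθ = mg.
Dividing: v² = r g (sinθ + μcosθ)/(cosθ − μsinθ).
sinθ + μcosθ = 0.2164 + 0.300×0.9763 = 0.5093; cosθ − μsinθ = 0.9763 − 0.300×0.2164 = 0.9114.
v² = 54.8 × 9.8 × 0.5093/0.9114 = 300.1 m²/s², so v = 17.32 m/s.

17.3 m/s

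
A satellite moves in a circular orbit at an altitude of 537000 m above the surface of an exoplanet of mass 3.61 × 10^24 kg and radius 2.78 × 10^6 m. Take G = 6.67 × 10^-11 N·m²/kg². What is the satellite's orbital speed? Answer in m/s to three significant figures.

8520 m/s

Orbital radius r = R + h = 2.78 × 10^6 + 537000 = 3.317 × 10^6 m.
Gravity supplies the centripetal force: G M m / r² = m v² / r, so v = √(GM/r).
v = √(6.67 × 10^-11 × 3.61 × 10^24 / 3.317 × 10^6) = √(7.259 × 10^7) = 8520 m/s.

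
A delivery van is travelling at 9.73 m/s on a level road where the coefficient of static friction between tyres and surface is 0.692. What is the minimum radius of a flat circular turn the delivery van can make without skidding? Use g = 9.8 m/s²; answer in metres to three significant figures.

At the limit, μ_s m g = m v²/r, so r_min = v²/(μ_s g) = (9.73)²/(0.692 × 9.8) = 94.67/6.782 = 13.96 m.

14.0 m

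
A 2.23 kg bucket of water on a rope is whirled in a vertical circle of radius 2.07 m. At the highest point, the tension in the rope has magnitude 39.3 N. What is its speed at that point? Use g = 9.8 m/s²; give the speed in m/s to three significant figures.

At the top, T + mg = mv²/r, so v = √(r(T/m + g)) = √(2.07 × (39.3/2.23 + 9.8)) = √(2.07 × 27.42) = √56.77 = 7.534 m/s.

7.53 m/s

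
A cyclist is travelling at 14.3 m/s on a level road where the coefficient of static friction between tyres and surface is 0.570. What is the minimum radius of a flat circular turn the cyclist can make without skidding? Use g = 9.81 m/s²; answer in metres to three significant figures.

36.6 m

At the limit, μ_s m g = m v²/r, so r_min = v²/(μ_s g) = (14.3)²/(0.570 × 9.81) = 204.5/5.592 = 36.57 m.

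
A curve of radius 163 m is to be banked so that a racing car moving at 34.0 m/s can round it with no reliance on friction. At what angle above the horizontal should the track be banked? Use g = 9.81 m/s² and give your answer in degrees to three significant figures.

35.9°

With no friction, the horizontal component of the normal force provides the centripetal force: N sinθ = mv²/r, while N cosθ = mg vertically.
Dividing: tanθ = v²/(r g) = (34.0)²/(163 × 9.81) = 1156/1599 = 0.7229.
θ = arctan(0.7229) = 35.86°.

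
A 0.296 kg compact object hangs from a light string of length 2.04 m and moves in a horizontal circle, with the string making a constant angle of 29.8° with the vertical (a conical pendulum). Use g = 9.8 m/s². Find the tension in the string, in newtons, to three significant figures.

3.34 N

Vertically the bob has no acceleration, so T cosθ = mg.
T = mg/cosθ = 0.296 × 9.8 / cos 29.8° = 2.901/0.8678 = 3.343 N.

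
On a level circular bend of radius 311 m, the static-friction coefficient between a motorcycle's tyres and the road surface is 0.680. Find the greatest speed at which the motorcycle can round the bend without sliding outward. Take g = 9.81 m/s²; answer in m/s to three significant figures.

Friction provides the centripetal force on a flat curve. At maximum speed it is at its limiting value: μ_s m g = m v²/r.
Mass cancels: v_max = √(μ_s g r) = √(0.680 × 9.81 × 311) = √2075 = 45.55 m/s.

45.5 m/s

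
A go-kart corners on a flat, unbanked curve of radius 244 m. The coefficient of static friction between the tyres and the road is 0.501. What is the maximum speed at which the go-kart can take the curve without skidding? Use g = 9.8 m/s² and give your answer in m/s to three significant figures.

34.6 m/s

On a flat curve, static friction is the only horizontal force, so it must supply the full centripetal force: μ_s m g = m v²/r.
Mass cancels: v_max = √(μ_s g r) = √(0.501 × 9.8 × 244) = √1198 = 34.61 m/s.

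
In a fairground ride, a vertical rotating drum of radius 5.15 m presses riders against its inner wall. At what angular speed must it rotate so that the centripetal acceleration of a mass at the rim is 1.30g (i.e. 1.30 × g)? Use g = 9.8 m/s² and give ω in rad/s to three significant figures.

1.57 rad/s

Centripetal acceleration a_c = ω²r. Setting ω²r = 1.30g:
ω = √(1.30g / r) = √(1.30 × 9.8 / 5.15) = √2.474 = 1.573 rad/s.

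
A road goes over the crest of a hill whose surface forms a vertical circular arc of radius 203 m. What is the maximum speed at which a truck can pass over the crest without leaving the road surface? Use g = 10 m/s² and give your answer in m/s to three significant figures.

At the crest the centre of the circle is below the truck, so the net downward (centripetal) force is mg − N = mv²/r.
The truck leaves the road when N → 0, giving v_max = √(g r) = √(10.0 × 203) = 45.06 m/s.

45.1 m/s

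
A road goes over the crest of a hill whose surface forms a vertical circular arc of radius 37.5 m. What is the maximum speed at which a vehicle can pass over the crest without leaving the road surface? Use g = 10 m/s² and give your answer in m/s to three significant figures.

At the crest the centre of the circle is below the vehicle, so the net downward (centripetal) force is mg − N = mv²/r.
The vehicle leaves the road when N → 0, giving v_max = √(g r) = √(10.0 × 37.5) = 19.36 m/s.

19.4 m/s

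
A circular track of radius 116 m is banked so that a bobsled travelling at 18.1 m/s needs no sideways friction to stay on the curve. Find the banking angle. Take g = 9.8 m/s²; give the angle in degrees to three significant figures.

16.1°

With no friction, the horizontal component of the normal force provides the centripetal force: N sinθ = mv²/r, while N cosθ = mg vertically.
Dividing: tanθ = v²/(r g) = (18.1)²/(116 × 9.8) = 327.6/1137 = 0.2882.
θ = arctan(0.2882) = 16.08°.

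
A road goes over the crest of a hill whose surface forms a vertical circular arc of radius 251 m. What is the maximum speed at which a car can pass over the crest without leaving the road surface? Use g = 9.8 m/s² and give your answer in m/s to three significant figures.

At the crest the centre of the circle is below the car, so the net downward (centripetal) force is mg − N = mv²/r.
The car leaves the road when N → 0, giving v_max = √(g r) = √(9.8 × 251) = 49.60 m/s.

49.6 m/s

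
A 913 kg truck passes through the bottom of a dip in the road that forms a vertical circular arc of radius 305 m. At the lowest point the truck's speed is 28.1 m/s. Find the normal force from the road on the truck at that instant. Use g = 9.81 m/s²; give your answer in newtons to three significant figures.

At the lowest point, N points up (toward the centre) and the weight mg points down (away from the centre), so the net inward force is N − mg = mv²/r.
N = m(v²/r + g) = 913 × ((28.1)²/305 + 9.81) = 913 × (2.589 + 9.81) = 913 × 12.40 = 11320 N.

11300 N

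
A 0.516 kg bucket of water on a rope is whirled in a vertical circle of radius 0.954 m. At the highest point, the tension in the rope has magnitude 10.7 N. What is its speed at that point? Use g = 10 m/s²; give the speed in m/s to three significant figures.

At the top, T + mg = mv²/r, so v = √(r(T/m + g)) = √(0.954 × (10.7/0.516 + 10.0)) = √(0.954 × 30.74) = √29.32 = 5.415 m/s.

5.42 m/s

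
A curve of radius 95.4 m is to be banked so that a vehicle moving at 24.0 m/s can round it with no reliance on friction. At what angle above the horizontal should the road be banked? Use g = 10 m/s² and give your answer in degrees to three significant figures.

31.1°

For a frictionless banked turn: horizontally N sinθ = mv²/r and vertically N cosθ = mg.
Dividing: tanθ = v²/(r g) = (24.0)²/(95.4 × 10.0) = 576.0/954.0 = 0.6038.
θ = arctan(0.6038) = 31.12°.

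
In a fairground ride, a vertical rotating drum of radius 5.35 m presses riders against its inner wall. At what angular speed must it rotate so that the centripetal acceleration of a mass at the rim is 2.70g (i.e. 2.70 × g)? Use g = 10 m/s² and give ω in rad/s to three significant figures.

2.25 rad/s

Centripetal acceleration a_c = ω²r. Setting ω²r = 2.70g:
ω = √(2.70g / r) = √(2.70 × 10.0 / 5.35) = √5.047 = 2.246 rad/s.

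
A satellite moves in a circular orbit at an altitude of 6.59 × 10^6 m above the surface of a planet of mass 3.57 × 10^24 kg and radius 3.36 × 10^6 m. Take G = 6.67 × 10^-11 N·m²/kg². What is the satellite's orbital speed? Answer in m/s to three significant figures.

Orbital radius r = R + h = 3.36 × 10^6 + 6.59 × 10^6 = 9.950 × 10^6 m.
Gravity supplies the centripetal force: G M m / r² = m v² / r, so v = √(GM/r).
v = √(6.67 × 10^-11 × 3.57 × 10^24 / 9.950 × 10^6) = √(2.393 × 10^7) = 4892 m/s.

4890 m/s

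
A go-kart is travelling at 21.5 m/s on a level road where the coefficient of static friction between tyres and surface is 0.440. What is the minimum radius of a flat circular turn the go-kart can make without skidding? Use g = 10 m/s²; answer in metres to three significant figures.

At the limit, μ_s m g = m v²/r, so r_min = v²/(μ_s g) = (21.5)²/(0.440 × 10.0) = 462.2/4.400 = 105.1 m.

105 m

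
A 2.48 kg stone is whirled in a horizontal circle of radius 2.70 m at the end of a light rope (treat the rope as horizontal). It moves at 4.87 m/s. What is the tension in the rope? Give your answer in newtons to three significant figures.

The tension is the only horizontal force, so it supplies the full centripetal force: T = m v²/r = 2.48 × (4.870)²/2.70 = 2.48 × 23.72/2.70 = 21.78 N.

21.8 N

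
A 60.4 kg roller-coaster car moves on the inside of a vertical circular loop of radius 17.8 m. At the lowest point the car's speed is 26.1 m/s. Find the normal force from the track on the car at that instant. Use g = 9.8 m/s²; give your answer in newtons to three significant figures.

2900 N

At the lowest point, N points up (toward the centre) and the weight mg points down (away from the centre), so the net inward force is N − mg = mv²/r.
N = m(v²/r + g) = 60.4 × ((26.1)²/17.8 + 9.8) = 60.4 × (38.27 + 9.8) = 60.4 × 48.07 = 2903 N.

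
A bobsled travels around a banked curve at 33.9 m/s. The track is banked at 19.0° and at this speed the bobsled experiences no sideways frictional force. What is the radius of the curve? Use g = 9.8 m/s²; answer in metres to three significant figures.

341 m

Frictionless banking: tanθ = v²/(rg), so r = v²/(g tanθ).
r = (33.9)²/(9.8 × tan 19.0°) = 1149/(9.8 × 0.3443) = 1149/3.374 = 340.6 m.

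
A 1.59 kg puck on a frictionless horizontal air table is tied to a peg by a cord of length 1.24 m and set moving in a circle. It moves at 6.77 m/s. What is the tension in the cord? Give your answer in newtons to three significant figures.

58.8 N

The tension is the only horizontal force, so it supplies the full centripetal force: T = m v²/r = 1.59 × (6.770)²/1.24 = 1.59 × 45.83/1.24 = 58.77 N.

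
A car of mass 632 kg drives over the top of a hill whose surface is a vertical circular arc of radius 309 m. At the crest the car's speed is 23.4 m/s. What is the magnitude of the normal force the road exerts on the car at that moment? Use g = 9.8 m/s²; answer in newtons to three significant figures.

At the crest the centripetal acceleration points downward (toward the centre of the arc), so mg − N = mv²/r.
N = m(g − v²/r) = 632 × (9.8 − (23.4)²/309) = 632 × (9.8 − 1.772) = 632 × 8.028 = 5074 N.

5070 N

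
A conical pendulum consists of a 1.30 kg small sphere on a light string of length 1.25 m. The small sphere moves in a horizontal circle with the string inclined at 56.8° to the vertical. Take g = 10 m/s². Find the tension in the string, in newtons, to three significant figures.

23.7 N

Vertically the bob has no acceleration, so T cosθ = mg.
T = mg/cosθ = 1.30 × 10.0 / cos 56.8° = 13.00/0.5476 = 23.74 N.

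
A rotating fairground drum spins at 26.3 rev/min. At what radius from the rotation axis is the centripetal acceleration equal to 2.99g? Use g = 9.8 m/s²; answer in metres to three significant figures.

ω = 26.3 rev/min × 2π/60 = 2.754 rad/s.
a_c = ω²r = 2.99g ⇒ r = 2.99 × 9.8 / (2.754)² = 29.30/7.585 = 3.863 m.

3.86 m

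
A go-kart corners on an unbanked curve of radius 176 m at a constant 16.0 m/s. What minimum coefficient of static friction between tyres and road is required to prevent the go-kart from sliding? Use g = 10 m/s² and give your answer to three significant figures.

Friction provides the centripetal force: μ_s m g = m v²/r, so μ_s = v²/(g r) = (16.00)²/(10.0 × 176) = 256.0/1760 = 0.1455.

0.145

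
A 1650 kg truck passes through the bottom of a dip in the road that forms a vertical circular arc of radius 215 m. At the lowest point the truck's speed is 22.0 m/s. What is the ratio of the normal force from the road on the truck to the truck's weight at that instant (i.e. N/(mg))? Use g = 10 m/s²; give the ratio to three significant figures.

1.23

At the bottom, N − mg = mv²/r, so N = m(v²/r + g) and N/(mg) = v²/(rg) + 1 = (22.0)²/(215 × 10.0) + 1 = 0.2251 + 1 = 1.225.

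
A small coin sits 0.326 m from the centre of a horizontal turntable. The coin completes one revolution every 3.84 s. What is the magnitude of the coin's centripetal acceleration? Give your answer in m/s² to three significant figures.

0.873 m/s²

v = 2πr/T = 2π × 0.326/3.84 = 0.5334 m/s.
a_c = v²/r = (0.5334)²/0.326 = 0.2845/0.326 = 0.8728 m/s².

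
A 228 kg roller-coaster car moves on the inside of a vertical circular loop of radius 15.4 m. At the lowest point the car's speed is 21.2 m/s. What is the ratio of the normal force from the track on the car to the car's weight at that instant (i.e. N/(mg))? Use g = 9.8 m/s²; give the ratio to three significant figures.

At the bottom, N − mg = mv²/r, so N = m(v²/r + g) and N/(mg) = v²/(rg) + 1 = (21.2)²/(15.4 × 9.8) + 1 = 2.978 + 1 = 3.978.

3.98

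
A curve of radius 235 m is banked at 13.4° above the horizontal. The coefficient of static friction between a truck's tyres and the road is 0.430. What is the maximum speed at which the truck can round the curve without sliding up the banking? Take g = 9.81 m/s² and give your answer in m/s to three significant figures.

41.4 m/s

At the maximum speed, friction acts down the slope at its limiting value f = μN. Radially (horizontal, toward centre): N sinθ + μN cosθ = mv²/r. Vertically: N cosθ − μN sinθ = mg.
Dividing: v² = r g (sinθ + μcosθ)/(cosθ − μsinθ).
sinθ + μcosθ = 0.2317 + 0.430×0.9728 = 0.6500; cosθ − μsinθ = 0.9728 − 0.430×0.2317 = 0.8731.
v² = 235 × 9.81 × 0.6500/0.8731 = 1716 m²/s², so v = 41.43 m/s.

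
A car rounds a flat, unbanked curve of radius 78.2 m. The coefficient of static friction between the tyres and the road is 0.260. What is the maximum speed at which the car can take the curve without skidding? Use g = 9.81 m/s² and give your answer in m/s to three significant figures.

14.1 m/s

Friction provides the centripetal force on a flat curve. At maximum speed it is at its limiting value: μ_s m g = m v²/r.
Mass cancels: v_max = √(μ_s g r) = √(0.260 × 9.81 × 78.2) = √199.5 = 14.12 m/s.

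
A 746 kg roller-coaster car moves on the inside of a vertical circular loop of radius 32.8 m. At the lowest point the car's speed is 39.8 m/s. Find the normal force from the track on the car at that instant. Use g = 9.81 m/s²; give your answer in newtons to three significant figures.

43300 N

At the lowest point, N points up (toward the centre) and the weight mg points down (away from the centre), so the net inward force is N − mg = mv²/r.
N = m(v²/r + g) = 746 × ((39.8)²/32.8 + 9.81) = 746 × (48.29 + 9.81) = 746 × 58.10 = 43350 N.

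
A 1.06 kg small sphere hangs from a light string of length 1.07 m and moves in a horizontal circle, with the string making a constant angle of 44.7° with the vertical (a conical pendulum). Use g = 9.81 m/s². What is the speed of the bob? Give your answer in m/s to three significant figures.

2.70 m/s

The radius of the circle is r = L sinθ = 1.07 × sin 44.7° = 0.7526 m.
Horizontally T sinθ = mv²/r and vertically T cosθ = mg, so tanθ = v²/(rg).
v = √(r g tanθ) = √(0.7526 × 9.81 × 0.9896) = √7.306 = 2.703 m/s.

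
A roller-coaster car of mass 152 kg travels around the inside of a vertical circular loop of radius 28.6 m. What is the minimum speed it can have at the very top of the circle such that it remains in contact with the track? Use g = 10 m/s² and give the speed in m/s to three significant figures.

16.9 m/s

At the top, both weight mg and N point toward the centre: N + mg = mv²/r.
At minimum speed N → 0, so mg = mv_min²/r ⇒ v_min = √(g r) = √(10.0 × 28.6) = 16.91 m/s.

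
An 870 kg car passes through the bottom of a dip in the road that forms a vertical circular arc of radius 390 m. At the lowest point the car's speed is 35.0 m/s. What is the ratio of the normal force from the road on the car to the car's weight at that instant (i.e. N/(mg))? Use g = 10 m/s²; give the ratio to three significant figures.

1.31

At the bottom, N − mg = mv²/r, so N = m(v²/r + g) and N/(mg) = v²/(rg) + 1 = (35.0)²/(390 × 10.0) + 1 = 0.3141 + 1 = 1.314.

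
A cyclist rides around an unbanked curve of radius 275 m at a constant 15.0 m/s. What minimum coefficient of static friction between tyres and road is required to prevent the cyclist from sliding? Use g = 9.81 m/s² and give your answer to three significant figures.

0.0834

Friction provides the centripetal force: μ_s m g = m v²/r, so μ_s = v²/(g r) = (15.00)²/(9.81 × 275) = 225.0/2698 = 0.08340.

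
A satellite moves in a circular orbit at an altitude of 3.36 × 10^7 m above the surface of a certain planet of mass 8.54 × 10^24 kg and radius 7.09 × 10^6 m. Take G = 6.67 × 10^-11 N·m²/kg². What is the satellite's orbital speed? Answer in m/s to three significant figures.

3740 m/s

Orbital radius r = R + h = 7.09 × 10^6 + 3.36 × 10^7 = 4.069 × 10^7 m.
Gravity supplies the centripetal force: G M m / r² = m v² / r, so v = √(GM/r).
v = √(6.67 × 10^-11 × 8.54 × 10^24 / 4.069 × 10^7) = √(1.400 × 10^7) = 3742 m/s.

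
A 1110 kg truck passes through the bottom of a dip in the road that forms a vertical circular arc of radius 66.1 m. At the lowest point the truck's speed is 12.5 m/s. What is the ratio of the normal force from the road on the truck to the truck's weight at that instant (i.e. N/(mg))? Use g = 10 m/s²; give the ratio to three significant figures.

At the bottom, N − mg = mv²/r, so N = m(v²/r + g) and N/(mg) = v²/(rg) + 1 = (12.5)²/(66.1 × 10.0) + 1 = 0.2364 + 1 = 1.236.

1.24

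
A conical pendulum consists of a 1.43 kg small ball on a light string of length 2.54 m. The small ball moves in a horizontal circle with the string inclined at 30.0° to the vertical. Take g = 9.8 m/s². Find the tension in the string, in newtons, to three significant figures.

Vertically the bob has no acceleration, so T cosθ = mg.
T = mg/cosθ = 1.43 × 9.8 / cos 30.0° = 14.01/0.8660 = 16.18 N.

16.2 N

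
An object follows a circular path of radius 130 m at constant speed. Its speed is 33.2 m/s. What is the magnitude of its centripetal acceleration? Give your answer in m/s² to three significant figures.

8.48 m/s²

a_c = v²/r = (33.20)²/130 = 1102/130 = 8.479 m/s².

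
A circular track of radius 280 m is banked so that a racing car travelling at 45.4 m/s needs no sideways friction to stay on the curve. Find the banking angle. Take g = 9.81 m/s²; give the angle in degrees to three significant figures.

With no friction, the horizontal component of the normal force provides the centripetal force: N sinθ = mv²/r, while N cosθ = mg vertically.
Dividing: tanθ = v²/(r g) = (45.4)²/(280 × 9.81) = 2061/2747 = 0.7504.
θ = arctan(0.7504) = 36.88°.

36.9°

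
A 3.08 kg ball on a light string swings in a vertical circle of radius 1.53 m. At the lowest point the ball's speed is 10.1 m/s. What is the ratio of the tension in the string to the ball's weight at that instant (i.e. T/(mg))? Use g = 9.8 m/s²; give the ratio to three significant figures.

At the bottom, T − mg = mv²/r, so T = m(v²/r + g) and T/(mg) = v²/(rg) + 1 = (10.1)²/(1.53 × 9.8) + 1 = 6.803 + 1 = 7.803.

7.80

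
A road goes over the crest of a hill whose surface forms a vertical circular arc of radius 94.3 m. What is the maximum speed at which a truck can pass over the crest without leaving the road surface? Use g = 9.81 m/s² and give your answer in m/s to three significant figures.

30.4 m/s

At the crest the centre of the circle is below the truck, so the net downward (centripetal) force is mg − N = mv²/r.
The truck leaves the road when N → 0, giving v_max = √(g r) = √(9.81 × 94.3) = 30.42 m/s.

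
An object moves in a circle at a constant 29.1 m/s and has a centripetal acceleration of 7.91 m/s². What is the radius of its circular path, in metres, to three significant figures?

a_c = v²/r ⇒ r = v²/a_c = (29.1)²/7.91 = 846.8/7.91 = 107.1 m.

107 m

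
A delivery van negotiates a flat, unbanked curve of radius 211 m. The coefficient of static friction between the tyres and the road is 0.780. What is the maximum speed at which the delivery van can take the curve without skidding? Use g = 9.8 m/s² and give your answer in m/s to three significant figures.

40.2 m/s

Friction provides the centripetal force on a flat curve. At maximum speed it is at its limiting value: μ_s m g = m v²/r.
Mass cancels: v_max = √(μ_s g r) = √(0.780 × 9.8 × 211) = √1613 = 40.16 m/s.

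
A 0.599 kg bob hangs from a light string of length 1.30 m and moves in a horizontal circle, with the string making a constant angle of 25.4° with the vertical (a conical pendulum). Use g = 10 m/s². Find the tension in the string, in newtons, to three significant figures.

Vertically the bob has no acceleration, so T cosθ = mg.
T = mg/cosθ = 0.599 × 10.0 / cos 25.4° = 5.990/0.9033 = 6.631 N.

6.63 N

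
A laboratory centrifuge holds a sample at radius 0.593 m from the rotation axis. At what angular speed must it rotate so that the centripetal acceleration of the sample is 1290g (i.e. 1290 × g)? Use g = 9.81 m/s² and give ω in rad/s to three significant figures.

Centripetal acceleration a_c = ω²r. Setting ω²r = 1290g:
ω = √(1290g / r) = √(1290 × 9.81 / 0.593) = √21340 = 146.1 rad/s.

146 rad/s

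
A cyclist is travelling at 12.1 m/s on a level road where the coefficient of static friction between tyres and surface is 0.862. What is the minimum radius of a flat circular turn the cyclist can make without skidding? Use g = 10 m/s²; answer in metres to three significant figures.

17.0 m

At the limit, μ_s m g = m v²/r, so r_min = v²/(μ_s g) = (12.1)²/(0.862 × 10.0) = 146.4/8.620 = 16.98 m.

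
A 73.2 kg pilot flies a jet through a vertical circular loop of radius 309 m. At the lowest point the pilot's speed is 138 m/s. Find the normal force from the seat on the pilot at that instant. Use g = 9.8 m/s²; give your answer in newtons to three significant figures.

At the lowest point, N points up (toward the centre) and the weight mg points down (away from the centre), so the net inward force is N − mg = mv²/r.
N = m(v²/r + g) = 73.2 × ((138)²/309 + 9.8) = 73.2 × (61.63 + 9.8) = 73.2 × 71.43 = 5229 N.

5230 N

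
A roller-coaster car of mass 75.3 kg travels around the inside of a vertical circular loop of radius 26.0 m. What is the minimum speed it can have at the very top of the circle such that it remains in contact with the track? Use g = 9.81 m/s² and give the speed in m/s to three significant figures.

At the highest point the centre is directly below, so both the weight and N act inward: N + mg = mv²/r.
At minimum speed N → 0, so mg = mv_min²/r ⇒ v_min = √(g r) = √(9.81 × 26.0) = 15.97 m/s.

16.0 m/s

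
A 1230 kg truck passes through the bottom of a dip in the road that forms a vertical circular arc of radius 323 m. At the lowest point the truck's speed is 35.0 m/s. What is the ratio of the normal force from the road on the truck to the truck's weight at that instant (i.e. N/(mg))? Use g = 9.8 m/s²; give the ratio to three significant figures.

At the bottom, N − mg = mv²/r, so N = m(v²/r + g) and N/(mg) = v²/(rg) + 1 = (35.0)²/(323 × 9.8) + 1 = 0.3870 + 1 = 1.387.

1.39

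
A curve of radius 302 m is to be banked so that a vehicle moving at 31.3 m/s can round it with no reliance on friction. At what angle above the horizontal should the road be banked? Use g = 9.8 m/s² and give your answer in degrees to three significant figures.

18.3°

For a frictionless banked turn: horizontally N sinθ = mv²/r and vertically N cosθ = mg.
Dividing: tanθ = v²/(r g) = (31.3)²/(302 × 9.8) = 979.7/2960 = 0.3310.
θ = arctan(0.3310) = 18.32°.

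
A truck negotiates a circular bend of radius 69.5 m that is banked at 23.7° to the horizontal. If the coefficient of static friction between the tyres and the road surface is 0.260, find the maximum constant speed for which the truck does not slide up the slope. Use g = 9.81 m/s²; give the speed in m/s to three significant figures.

At the maximum speed, friction acts down the slope at its limiting value f = μN. Radially (horizontal, toward centre): N sinθ + μN cosθ = mv²/r. Vertically: N cosθ − μN sinθ = mg.
Dividing: v² = r g (sinθ + μcosθ)/(cosθ − μsinθ).
sinθ + μcosθ = 0.4019 + 0.260×0.9157 = 0.6400; cosθ − μsinθ = 0.9157 − 0.260×0.4019 = 0.8112.
v² = 69.5 × 9.81 × 0.6400/0.8112 = 538.0 m²/s², so v = 23.19 m/s.

23.2 m/s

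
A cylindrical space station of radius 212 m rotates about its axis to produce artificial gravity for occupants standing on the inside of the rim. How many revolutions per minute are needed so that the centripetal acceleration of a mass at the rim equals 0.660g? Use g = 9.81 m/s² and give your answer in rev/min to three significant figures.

Require ω²r = 0.660g, so ω = √(0.660 × 9.81/212) = 0.1748 rad/s.
In rev/min: ω × 60/(2π) = 0.1748 × 60/(2π) = 1.669 rev/min.

1.67 rev/min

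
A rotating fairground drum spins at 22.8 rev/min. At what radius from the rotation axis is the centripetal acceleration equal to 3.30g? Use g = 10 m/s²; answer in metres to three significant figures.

5.79 m

ω = 22.8 rev/min × 2π/60 = 2.388 rad/s.
a_c = ω²r = 3.30g ⇒ r = 3.30 × 10.0 / (2.388)² = 33.00/5.701 = 5.789 m.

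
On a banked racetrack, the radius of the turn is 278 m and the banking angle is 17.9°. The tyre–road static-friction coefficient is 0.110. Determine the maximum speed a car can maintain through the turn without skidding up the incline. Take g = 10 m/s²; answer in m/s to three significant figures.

At the maximum speed, friction acts down the slope at its limiting value f = μN. Radially (horizontal, toward centre): N sinθ + μN cosθ = mv²/r. Vertically: N cosθ − μN sinθ = mg.
Dividing: v² = r g (sinθ + μcosθ)/(cosθ − μsinθ).
sinθ + μcosθ = 0.3074 + 0.110×0.9516 = 0.4120; cosθ − μsinθ = 0.9516 − 0.110×0.3074 = 0.9178.
v² = 278 × 10.0 × 0.4120/0.9178 = 1248 m²/s², so v = 35.33 m/s.

35.3 m/s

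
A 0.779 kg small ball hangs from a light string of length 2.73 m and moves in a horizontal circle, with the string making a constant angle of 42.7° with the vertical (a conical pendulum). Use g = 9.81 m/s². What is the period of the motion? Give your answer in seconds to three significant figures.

2.84 s

r = L sinθ = 1.851 m. From T sinθ = mω²r and T cosθ = mg: tanθ = ω²r/g, so ω² = g tanθ / r = g/(L cosθ).
ω = √(g/(L cosθ)) = √(9.81/(2.73 × 0.7349)) = √4.890 = 2.211 rad/s.
Period = 2π/ω = 2.841 s.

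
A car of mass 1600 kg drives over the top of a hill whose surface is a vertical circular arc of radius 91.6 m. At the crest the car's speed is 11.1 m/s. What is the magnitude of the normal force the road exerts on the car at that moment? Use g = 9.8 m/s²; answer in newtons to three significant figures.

13500 N

At the crest the centripetal acceleration points downward (toward the centre of the arc), so mg − N = mv²/r.
N = m(g − v²/r) = 1600 × (9.8 − (11.1)²/91.6) = 1600 × (9.8 − 1.345) = 1600 × 8.455 = 13530 N.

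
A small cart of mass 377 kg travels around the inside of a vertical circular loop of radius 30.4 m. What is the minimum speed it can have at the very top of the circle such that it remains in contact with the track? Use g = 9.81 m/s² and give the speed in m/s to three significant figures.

17.3 m/s

At the highest point the centre is directly below, so both the weight and N act inward: N + mg = mv²/r.
At minimum speed N → 0, so mg = mv_min²/r ⇒ v_min = √(g r) = √(9.81 × 30.4) = 17.27 m/s.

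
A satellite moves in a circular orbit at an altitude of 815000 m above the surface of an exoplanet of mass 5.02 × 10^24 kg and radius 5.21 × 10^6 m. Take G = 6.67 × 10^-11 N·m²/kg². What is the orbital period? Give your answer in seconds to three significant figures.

r = R + h = 5.21 × 10^6 + 815000 = 6.025 × 10^6 m. Gravity provides the centripetal force: G M m / r² = m v² / r ⇒ v = √(GM/r) = 7455 m/s.
T = 2πr/v = 2π × 6.025 × 10^6 / 7455 = 5078 s.

5080 s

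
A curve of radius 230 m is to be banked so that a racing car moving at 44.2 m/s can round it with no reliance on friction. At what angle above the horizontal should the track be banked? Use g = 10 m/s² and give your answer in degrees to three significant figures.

40.3°

For a frictionless banked turn: horizontally N sinθ = mv²/r and vertically N cosθ = mg.
Dividing: tanθ = v²/(r g) = (44.2)²/(230 × 10.0) = 1954/2300 = 0.8494.
θ = arctan(0.8494) = 40.34°.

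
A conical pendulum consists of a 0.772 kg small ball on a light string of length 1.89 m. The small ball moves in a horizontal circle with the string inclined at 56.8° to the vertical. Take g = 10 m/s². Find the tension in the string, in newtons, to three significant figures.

14.1 N

Vertically the bob has no acceleration, so T cosθ = mg.
T = mg/cosθ = 0.772 × 10.0 / cos 56.8° = 7.720/0.5476 = 14.10 N.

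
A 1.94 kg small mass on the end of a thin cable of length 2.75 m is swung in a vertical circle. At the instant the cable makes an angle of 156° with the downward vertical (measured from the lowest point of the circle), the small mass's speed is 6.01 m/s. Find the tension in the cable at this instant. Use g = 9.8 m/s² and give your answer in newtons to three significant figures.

8.11 N

Take the radial direction toward the centre of the circle as positive. The component of the weight along the string toward the centre is −mg cos φ (φ measured from the bottom), so Newton's second law along the string gives T − mg cos φ = m v²/r.
cos 156° = -0.9135, so T = m(v²/r + g cos φ) = 1.94 × ((6.01)²/2.75 + 9.8 × -0.9135) = 1.94 × (13.13 + (-8.953)) = 1.94 × 4.182 = 8.113 N.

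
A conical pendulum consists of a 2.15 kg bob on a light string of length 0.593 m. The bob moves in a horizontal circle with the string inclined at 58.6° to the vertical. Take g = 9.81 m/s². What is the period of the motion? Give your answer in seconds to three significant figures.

r = L sinθ = 0.5062 m. From T sinθ = mω²r and T cosθ = mg: tanθ = ω²r/g, so ω² = g tanθ / r = g/(L cosθ).
ω = √(g/(L cosθ)) = √(9.81/(0.593 × 0.5210)) = √31.75 = 5.635 rad/s.
Period = 2π/ω = 1.115 s.

1.12 s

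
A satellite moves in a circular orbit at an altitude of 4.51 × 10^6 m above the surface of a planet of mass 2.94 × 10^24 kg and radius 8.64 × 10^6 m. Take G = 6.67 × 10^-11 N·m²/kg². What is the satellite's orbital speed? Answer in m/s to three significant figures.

Orbital radius r = R + h = 8.64 × 10^6 + 4.51 × 10^6 = 1.315 × 10^7 m.
Gravity supplies the centripetal force: G M m / r² = m v² / r, so v = √(GM/r).
v = √(6.67 × 10^-11 × 2.94 × 10^24 / 1.315 × 10^7) = √(1.491 × 10^7) = 3862 m/s.

3860 m/s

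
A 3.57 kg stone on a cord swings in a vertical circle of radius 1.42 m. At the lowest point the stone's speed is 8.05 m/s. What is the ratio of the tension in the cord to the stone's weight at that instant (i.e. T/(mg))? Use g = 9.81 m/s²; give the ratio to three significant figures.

5.65

At the bottom, T − mg = mv²/r, so T = m(v²/r + g) and T/(mg) = v²/(rg) + 1 = (8.05)²/(1.42 × 9.81) + 1 = 4.652 + 1 = 5.652.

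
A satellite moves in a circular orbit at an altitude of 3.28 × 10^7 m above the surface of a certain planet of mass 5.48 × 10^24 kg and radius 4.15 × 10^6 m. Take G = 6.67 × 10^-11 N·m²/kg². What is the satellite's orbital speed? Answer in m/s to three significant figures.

Orbital radius r = R + h = 4.15 × 10^6 + 3.28 × 10^7 = 3.695 × 10^7 m.
Gravity supplies the centripetal force: G M m / r² = m v² / r, so v = √(GM/r).
v = √(6.67 × 10^-11 × 5.48 × 10^24 / 3.695 × 10^7) = √(9.892 × 10^6) = 3145 m/s.

3150 m/s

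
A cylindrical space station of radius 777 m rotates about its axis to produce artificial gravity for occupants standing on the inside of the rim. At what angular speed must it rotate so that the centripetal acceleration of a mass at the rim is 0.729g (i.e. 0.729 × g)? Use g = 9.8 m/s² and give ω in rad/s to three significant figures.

0.0959 rad/s

Centripetal acceleration a_c = ω²r. Setting ω²r = 0.729g:
ω = √(0.729g / r) = √(0.729 × 9.8 / 777) = √0.009195 = 0.09589 rad/s.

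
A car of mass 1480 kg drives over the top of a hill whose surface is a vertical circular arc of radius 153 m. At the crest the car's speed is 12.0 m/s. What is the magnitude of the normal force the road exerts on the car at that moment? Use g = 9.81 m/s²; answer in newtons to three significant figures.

At the crest the centripetal acceleration points downward (toward the centre of the arc), so mg − N = mv²/r.
N = m(g − v²/r) = 1480 × (9.81 − (12.0)²/153) = 1480 × (9.81 − 0.9412) = 1480 × 8.869 = 13130 N.

13100 N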